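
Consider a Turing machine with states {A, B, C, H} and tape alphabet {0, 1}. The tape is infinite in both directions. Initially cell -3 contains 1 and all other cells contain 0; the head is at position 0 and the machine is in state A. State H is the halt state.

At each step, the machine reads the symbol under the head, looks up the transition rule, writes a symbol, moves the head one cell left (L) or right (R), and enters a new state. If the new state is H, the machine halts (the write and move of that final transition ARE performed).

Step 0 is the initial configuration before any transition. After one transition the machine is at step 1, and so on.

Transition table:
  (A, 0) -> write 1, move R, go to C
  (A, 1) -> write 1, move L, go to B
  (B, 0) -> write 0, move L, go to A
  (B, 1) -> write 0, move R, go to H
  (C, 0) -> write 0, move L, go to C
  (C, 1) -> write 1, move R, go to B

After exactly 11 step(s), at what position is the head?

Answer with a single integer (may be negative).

Step 1: in state A at pos 0, read 0 -> (A,0)->write 1,move R,goto C. Now: state=C, head=1, tape[-4..2]=0100100 (head:      ^)
Step 2: in state C at pos 1, read 0 -> (C,0)->write 0,move L,goto C. Now: state=C, head=0, tape[-4..2]=0100100 (head:     ^)
Step 3: in state C at pos 0, read 1 -> (C,1)->write 1,move R,goto B. Now: state=B, head=1, tape[-4..2]=0100100 (head:      ^)
Step 4: in state B at pos 1, read 0 -> (B,0)->write 0,move L,goto A. Now: state=A, head=0, tape[-4..2]=0100100 (head:     ^)
Step 5: in state A at pos 0, read 1 -> (A,1)->write 1,move L,goto B. Now: state=B, head=-1, tape[-4..2]=0100100 (head:    ^)
Step 6: in state B at pos -1, read 0 -> (B,0)->write 0,move L,goto A. Now: state=A, head=-2, tape[-4..2]=0100100 (head:   ^)
Step 7: in state A at pos -2, read 0 -> (A,0)->write 1,move R,goto C. Now: state=C, head=-1, tape[-4..2]=0110100 (head:    ^)
Step 8: in state C at pos -1, read 0 -> (C,0)->write 0,move L,goto C. Now: state=C, head=-2, tape[-4..2]=0110100 (head:   ^)
Step 9: in state C at pos -2, read 1 -> (C,1)->write 1,move R,goto B. Now: state=B, head=-1, tape[-4..2]=0110100 (head:    ^)
Step 10: in state B at pos -1, read 0 -> (B,0)->write 0,move L,goto A. Now: state=A, head=-2, tape[-4..2]=0110100 (head:   ^)
Step 11: in state A at pos -2, read 1 -> (A,1)->write 1,move L,goto B. Now: state=B, head=-3, tape[-4..2]=0110100 (head:  ^)

Answer: -3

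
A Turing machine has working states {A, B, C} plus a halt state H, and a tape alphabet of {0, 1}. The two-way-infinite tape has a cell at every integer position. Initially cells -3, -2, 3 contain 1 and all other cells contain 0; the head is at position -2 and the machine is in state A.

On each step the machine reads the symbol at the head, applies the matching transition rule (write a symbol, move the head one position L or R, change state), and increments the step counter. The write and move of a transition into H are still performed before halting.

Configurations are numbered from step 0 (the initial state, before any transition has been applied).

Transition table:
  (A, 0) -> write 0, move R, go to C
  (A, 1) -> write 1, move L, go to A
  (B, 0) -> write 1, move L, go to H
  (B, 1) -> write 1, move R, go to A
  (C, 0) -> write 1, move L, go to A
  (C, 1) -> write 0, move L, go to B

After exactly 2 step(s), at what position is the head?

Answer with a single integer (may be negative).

Step 1: in state A at pos -2, read 1 -> (A,1)->write 1,move L,goto A. Now: state=A, head=-3, tape[-4..4]=011000010 (head:  ^)
Step 2: in state A at pos -3, read 1 -> (A,1)->write 1,move L,goto A. Now: state=A, head=-4, tape[-5..4]=0011000010 (head:  ^)

Answer: -4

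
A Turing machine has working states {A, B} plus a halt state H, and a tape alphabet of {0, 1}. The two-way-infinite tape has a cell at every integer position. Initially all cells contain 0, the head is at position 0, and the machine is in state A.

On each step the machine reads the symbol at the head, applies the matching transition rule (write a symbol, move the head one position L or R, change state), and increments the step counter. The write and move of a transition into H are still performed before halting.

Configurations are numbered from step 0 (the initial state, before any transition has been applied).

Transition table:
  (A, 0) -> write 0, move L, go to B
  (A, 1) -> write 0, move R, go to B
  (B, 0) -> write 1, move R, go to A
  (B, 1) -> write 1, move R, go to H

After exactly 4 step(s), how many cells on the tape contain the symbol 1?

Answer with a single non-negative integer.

Answer: 1

Derivation:
Step 1: in state A at pos 0, read 0 -> (A,0)->write 0,move L,goto B. Now: state=B, head=-1, tape[-2..1]=0000 (head:  ^)
Step 2: in state B at pos -1, read 0 -> (B,0)->write 1,move R,goto A. Now: state=A, head=0, tape[-2..1]=0100 (head:   ^)
Step 3: in state A at pos 0, read 0 -> (A,0)->write 0,move L,goto B. Now: state=B, head=-1, tape[-2..1]=0100 (head:  ^)
Step 4: in state B at pos -1, read 1 -> (B,1)->write 1,move R,goto H. Now: state=H, head=0, tape[-2..1]=0100 (head:   ^)
Cells containing 1 after step 4: {-1} -> 1 cell(s)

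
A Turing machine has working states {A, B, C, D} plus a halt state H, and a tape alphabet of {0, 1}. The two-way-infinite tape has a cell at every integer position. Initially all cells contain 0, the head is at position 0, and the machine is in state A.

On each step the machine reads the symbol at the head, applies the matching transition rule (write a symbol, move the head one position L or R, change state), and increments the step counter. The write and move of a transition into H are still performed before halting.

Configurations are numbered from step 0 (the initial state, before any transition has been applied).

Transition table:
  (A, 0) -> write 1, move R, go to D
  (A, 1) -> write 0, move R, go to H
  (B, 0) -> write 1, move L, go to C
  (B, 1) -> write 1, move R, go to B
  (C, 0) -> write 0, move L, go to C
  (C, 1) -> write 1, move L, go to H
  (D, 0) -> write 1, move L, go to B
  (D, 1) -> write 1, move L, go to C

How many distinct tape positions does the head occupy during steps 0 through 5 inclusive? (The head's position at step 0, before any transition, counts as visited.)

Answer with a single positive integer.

Answer: 3

Derivation:
Step 1: in state A at pos 0, read 0 -> (A,0)->write 1,move R,goto D. Now: state=D, head=1, tape[-1..2]=0100 (head:   ^)
Step 2: in state D at pos 1, read 0 -> (D,0)->write 1,move L,goto B. Now: state=B, head=0, tape[-1..2]=0110 (head:  ^)
Step 3: in state B at pos 0, read 1 -> (B,1)->write 1,move R,goto B. Now: state=B, head=1, tape[-1..2]=0110 (head:   ^)
Step 4: in state B at pos 1, read 1 -> (B,1)->write 1,move R,goto B. Now: state=B, head=2, tape[-1..3]=01100 (head:    ^)
Step 5: in state B at pos 2, read 0 -> (B,0)->write 1,move L,goto C. Now: state=C, head=1, tape[-1..3]=01110 (head:   ^)
Head positions at steps 0..5: starting at 0, distinct positions visited = {0, 1, 2} -> 3 position(s)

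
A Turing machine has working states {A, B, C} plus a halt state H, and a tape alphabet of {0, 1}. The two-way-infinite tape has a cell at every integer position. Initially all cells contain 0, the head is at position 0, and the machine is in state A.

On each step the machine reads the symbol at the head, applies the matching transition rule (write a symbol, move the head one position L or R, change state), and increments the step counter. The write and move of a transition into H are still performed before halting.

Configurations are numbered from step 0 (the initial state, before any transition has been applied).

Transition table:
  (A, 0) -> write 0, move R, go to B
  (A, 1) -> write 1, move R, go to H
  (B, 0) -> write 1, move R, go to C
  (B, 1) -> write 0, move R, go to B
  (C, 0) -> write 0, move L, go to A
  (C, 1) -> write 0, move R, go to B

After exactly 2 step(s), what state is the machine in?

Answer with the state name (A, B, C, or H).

Step 1: in state A at pos 0, read 0 -> (A,0)->write 0,move R,goto B. Now: state=B, head=1, tape[-1..2]=0000 (head:   ^)
Step 2: in state B at pos 1, read 0 -> (B,0)->write 1,move R,goto C. Now: state=C, head=2, tape[-1..3]=00100 (head:    ^)

Answer: C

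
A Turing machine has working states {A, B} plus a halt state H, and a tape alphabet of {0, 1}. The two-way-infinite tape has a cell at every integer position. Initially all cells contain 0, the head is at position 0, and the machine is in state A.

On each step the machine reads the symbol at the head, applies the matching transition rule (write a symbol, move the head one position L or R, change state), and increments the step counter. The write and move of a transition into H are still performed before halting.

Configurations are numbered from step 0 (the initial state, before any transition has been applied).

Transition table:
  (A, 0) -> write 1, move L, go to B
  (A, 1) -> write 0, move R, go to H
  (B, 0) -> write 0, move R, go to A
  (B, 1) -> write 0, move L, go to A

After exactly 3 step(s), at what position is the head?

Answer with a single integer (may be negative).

Step 1: in state A at pos 0, read 0 -> (A,0)->write 1,move L,goto B. Now: state=B, head=-1, tape[-2..1]=0010 (head:  ^)
Step 2: in state B at pos -1, read 0 -> (B,0)->write 0,move R,goto A. Now: state=A, head=0, tape[-2..1]=0010 (head:   ^)
Step 3: in state A at pos 0, read 1 -> (A,1)->write 0,move R,goto H. Now: state=H, head=1, tape[-2..2]=00000 (head:    ^)

Answer: 1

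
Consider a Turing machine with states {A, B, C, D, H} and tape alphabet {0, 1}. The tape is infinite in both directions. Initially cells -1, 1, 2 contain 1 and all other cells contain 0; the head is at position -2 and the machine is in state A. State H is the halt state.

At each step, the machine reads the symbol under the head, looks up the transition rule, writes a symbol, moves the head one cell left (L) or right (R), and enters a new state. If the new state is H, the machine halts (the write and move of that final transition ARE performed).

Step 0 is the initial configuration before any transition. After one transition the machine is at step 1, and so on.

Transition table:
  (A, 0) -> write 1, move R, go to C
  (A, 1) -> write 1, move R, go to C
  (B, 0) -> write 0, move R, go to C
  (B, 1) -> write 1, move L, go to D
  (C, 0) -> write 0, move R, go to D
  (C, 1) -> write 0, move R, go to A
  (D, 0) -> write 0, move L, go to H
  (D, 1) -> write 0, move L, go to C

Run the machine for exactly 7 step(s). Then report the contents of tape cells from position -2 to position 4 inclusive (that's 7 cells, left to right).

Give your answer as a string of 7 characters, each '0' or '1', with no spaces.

Answer: 1010100

Derivation:
Step 1: in state A at pos -2, read 0 -> (A,0)->write 1,move R,goto C. Now: state=C, head=-1, tape[-3..3]=0110110 (head:   ^)
Step 2: in state C at pos -1, read 1 -> (C,1)->write 0,move R,goto A. Now: state=A, head=0, tape[-3..3]=0100110 (head:    ^)
Step 3: in state A at pos 0, read 0 -> (A,0)->write 1,move R,goto C. Now: state=C, head=1, tape[-3..3]=0101110 (head:     ^)
Step 4: in state C at pos 1, read 1 -> (C,1)->write 0,move R,goto A. Now: state=A, head=2, tape[-3..3]=0101010 (head:      ^)
Step 5: in state A at pos 2, read 1 -> (A,1)->write 1,move R,goto C. Now: state=C, head=3, tape[-3..4]=01010100 (head:       ^)
Step 6: in state C at pos 3, read 0 -> (C,0)->write 0,move R,goto D. Now: state=D, head=4, tape[-3..5]=010101000 (head:        ^)
Step 7: in state D at pos 4, read 0 -> (D,0)->write 0,move L,goto H. Now: state=H, head=3, tape[-3..5]=010101000 (head:       ^)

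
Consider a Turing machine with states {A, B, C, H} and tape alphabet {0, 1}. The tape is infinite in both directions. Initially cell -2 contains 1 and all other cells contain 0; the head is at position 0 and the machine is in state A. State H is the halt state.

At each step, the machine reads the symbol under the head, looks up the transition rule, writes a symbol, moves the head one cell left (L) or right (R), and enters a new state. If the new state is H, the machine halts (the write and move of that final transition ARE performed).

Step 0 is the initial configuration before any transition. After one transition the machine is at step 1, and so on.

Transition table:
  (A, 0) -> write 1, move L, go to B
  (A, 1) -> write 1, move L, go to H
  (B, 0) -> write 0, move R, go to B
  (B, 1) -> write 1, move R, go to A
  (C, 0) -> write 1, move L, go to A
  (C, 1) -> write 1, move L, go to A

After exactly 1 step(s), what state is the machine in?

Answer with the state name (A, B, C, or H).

Step 1: in state A at pos 0, read 0 -> (A,0)->write 1,move L,goto B. Now: state=B, head=-1, tape[-3..1]=01010 (head:   ^)

Answer: B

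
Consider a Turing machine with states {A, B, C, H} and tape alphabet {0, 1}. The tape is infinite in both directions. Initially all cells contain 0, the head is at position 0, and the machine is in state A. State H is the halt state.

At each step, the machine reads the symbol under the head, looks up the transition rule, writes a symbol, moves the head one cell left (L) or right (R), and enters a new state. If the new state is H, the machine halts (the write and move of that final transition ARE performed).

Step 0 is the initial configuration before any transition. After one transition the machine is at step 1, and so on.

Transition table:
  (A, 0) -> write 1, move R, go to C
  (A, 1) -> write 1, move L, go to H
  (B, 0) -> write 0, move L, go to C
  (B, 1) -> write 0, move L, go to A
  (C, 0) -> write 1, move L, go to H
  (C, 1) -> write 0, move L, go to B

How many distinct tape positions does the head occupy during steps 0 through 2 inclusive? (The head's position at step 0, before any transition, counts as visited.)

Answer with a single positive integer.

Step 1: in state A at pos 0, read 0 -> (A,0)->write 1,move R,goto C. Now: state=C, head=1, tape[-1..2]=0100 (head:   ^)
Step 2: in state C at pos 1, read 0 -> (C,0)->write 1,move L,goto H. Now: state=H, head=0, tape[-1..2]=0110 (head:  ^)
Head positions at steps 0..2: starting at 0, distinct positions visited = {0, 1} -> 2 position(s)

Answer: 2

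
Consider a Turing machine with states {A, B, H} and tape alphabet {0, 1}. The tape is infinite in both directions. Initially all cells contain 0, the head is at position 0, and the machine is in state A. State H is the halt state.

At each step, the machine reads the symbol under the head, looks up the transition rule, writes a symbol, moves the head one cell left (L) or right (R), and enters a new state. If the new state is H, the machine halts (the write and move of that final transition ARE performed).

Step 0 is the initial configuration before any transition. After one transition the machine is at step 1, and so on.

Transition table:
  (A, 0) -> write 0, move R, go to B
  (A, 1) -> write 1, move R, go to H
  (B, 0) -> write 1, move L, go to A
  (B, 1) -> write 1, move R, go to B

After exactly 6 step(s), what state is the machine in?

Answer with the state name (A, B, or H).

Step 1: in state A at pos 0, read 0 -> (A,0)->write 0,move R,goto B. Now: state=B, head=1, tape[-1..2]=0000 (head:   ^)
Step 2: in state B at pos 1, read 0 -> (B,0)->write 1,move L,goto A. Now: state=A, head=0, tape[-1..2]=0010 (head:  ^)
Step 3: in state A at pos 0, read 0 -> (A,0)->write 0,move R,goto B. Now: state=B, head=1, tape[-1..2]=0010 (head:   ^)
Step 4: in state B at pos 1, read 1 -> (B,1)->write 1,move R,goto B. Now: state=B, head=2, tape[-1..3]=00100 (head:    ^)
Step 5: in state B at pos 2, read 0 -> (B,0)->write 1,move L,goto A. Now: state=A, head=1, tape[-1..3]=00110 (head:   ^)
Step 6: in state A at pos 1, read 1 -> (A,1)->write 1,move R,goto H. Now: state=H, head=2, tape[-1..3]=00110 (head:    ^)

Answer: H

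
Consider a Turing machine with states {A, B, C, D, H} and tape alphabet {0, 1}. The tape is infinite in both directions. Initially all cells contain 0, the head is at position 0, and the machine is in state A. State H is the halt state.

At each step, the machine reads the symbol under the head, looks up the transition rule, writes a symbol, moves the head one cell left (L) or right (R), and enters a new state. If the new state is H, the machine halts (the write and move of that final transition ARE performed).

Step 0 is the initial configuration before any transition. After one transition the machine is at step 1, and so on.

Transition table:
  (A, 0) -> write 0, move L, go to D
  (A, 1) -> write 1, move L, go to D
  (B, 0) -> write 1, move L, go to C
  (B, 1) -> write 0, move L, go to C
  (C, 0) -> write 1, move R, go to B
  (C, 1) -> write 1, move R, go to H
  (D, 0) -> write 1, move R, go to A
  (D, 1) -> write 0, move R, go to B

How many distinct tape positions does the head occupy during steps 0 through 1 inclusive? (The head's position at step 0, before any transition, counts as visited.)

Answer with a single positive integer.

Answer: 2

Derivation:
Step 1: in state A at pos 0, read 0 -> (A,0)->write 0,move L,goto D. Now: state=D, head=-1, tape[-2..1]=0000 (head:  ^)
Head positions at steps 0..1: starting at 0, distinct positions visited = {-1, 0} -> 2 position(s)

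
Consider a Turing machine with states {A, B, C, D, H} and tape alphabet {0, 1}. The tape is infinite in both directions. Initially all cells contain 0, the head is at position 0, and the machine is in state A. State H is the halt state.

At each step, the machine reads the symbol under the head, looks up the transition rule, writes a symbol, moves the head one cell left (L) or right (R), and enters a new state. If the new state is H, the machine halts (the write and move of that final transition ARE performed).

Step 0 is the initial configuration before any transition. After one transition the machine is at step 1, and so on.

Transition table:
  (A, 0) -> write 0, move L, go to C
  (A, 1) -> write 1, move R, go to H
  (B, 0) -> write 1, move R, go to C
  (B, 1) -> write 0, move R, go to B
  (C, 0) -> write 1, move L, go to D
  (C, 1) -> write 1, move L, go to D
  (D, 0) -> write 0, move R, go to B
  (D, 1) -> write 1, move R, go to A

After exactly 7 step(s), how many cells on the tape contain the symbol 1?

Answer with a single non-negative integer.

Answer: 2

Derivation:
Step 1: in state A at pos 0, read 0 -> (A,0)->write 0,move L,goto C. Now: state=C, head=-1, tape[-2..1]=0000 (head:  ^)
Step 2: in state C at pos -1, read 0 -> (C,0)->write 1,move L,goto D. Now: state=D, head=-2, tape[-3..1]=00100 (head:  ^)
Step 3: in state D at pos -2, read 0 -> (D,0)->write 0,move R,goto B. Now: state=B, head=-1, tape[-3..1]=00100 (head:   ^)
Step 4: in state B at pos -1, read 1 -> (B,1)->write 0,move R,goto B. Now: state=B, head=0, tape[-3..1]=00000 (head:    ^)
Step 5: in state B at pos 0, read 0 -> (B,0)->write 1,move R,goto C. Now: state=C, head=1, tape[-3..2]=000100 (head:     ^)
Step 6: in state C at pos 1, read 0 -> (C,0)->write 1,move L,goto D. Now: state=D, head=0, tape[-3..2]=000110 (head:    ^)
Step 7: in state D at pos 0, read 1 -> (D,1)->write 1,move R,goto A. Now: state=A, head=1, tape[-3..2]=000110 (head:     ^)
Cells containing 1 after step 7: {0, 1} -> 2 cell(s)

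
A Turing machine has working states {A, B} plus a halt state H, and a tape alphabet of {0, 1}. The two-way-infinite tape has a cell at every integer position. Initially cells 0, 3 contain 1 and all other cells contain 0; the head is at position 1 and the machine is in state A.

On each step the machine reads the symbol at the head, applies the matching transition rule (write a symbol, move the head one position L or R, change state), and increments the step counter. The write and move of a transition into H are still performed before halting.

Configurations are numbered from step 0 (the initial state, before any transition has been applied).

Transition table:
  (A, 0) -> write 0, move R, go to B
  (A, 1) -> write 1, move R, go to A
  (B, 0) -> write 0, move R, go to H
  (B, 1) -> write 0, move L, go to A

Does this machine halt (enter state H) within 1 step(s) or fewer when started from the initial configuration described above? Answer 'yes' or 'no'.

Answer: no

Derivation:
Step 1: in state A at pos 1, read 0 -> (A,0)->write 0,move R,goto B. Now: state=B, head=2, tape[-1..4]=010010 (head:    ^)
After 1 step(s): state = B (not H) -> not halted within 1 -> no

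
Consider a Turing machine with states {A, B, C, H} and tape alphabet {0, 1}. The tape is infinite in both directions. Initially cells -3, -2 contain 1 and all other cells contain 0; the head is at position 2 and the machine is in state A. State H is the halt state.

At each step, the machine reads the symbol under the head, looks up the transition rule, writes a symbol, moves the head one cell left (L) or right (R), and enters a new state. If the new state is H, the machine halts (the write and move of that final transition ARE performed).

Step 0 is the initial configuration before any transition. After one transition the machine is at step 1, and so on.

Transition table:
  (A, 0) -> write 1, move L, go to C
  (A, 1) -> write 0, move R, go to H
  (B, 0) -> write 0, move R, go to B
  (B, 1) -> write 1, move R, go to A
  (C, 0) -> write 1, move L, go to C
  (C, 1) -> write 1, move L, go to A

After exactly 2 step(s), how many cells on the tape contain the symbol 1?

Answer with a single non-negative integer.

Answer: 4

Derivation:
Step 1: in state A at pos 2, read 0 -> (A,0)->write 1,move L,goto C. Now: state=C, head=1, tape[-4..3]=01100010 (head:      ^)
Step 2: in state C at pos 1, read 0 -> (C,0)->write 1,move L,goto C. Now: state=C, head=0, tape[-4..3]=01100110 (head:     ^)
Cells containing 1 after step 2: {-3, -2, 1, 2} -> 4 cell(s)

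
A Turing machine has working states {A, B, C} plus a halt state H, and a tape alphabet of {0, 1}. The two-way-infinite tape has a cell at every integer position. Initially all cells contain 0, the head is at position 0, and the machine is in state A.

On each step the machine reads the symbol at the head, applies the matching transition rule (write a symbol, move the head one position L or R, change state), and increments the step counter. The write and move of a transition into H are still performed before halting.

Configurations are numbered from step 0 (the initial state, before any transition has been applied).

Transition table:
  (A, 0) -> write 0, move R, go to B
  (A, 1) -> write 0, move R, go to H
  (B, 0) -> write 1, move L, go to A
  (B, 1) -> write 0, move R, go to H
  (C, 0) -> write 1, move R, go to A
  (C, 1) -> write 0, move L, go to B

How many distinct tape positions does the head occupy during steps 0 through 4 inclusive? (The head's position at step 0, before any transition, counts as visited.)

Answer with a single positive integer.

Answer: 3

Derivation:
Step 1: in state A at pos 0, read 0 -> (A,0)->write 0,move R,goto B. Now: state=B, head=1, tape[-1..2]=0000 (head:   ^)
Step 2: in state B at pos 1, read 0 -> (B,0)->write 1,move L,goto A. Now: state=A, head=0, tape[-1..2]=0010 (head:  ^)
Step 3: in state A at pos 0, read 0 -> (A,0)->write 0,move R,goto B. Now: state=B, head=1, tape[-1..2]=0010 (head:   ^)
Step 4: in state B at pos 1, read 1 -> (B,1)->write 0,move R,goto H. Now: state=H, head=2, tape[-1..3]=00000 (head:    ^)
Head positions at steps 0..4: starting at 0, distinct positions visited = {0, 1, 2} -> 3 position(s)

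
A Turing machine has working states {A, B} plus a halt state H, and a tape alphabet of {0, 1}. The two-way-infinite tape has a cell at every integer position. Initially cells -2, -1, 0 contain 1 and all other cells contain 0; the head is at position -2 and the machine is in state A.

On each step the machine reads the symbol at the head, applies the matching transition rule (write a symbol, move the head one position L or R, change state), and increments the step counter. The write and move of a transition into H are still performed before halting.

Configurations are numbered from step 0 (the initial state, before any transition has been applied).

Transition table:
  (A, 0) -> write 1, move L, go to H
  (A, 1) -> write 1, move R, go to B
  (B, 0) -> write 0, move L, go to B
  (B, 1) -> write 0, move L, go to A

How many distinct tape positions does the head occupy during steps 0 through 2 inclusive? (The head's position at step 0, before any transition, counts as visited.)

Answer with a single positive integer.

Answer: 2

Derivation:
Step 1: in state A at pos -2, read 1 -> (A,1)->write 1,move R,goto B. Now: state=B, head=-1, tape[-3..1]=01110 (head:   ^)
Step 2: in state B at pos -1, read 1 -> (B,1)->write 0,move L,goto A. Now: state=A, head=-2, tape[-3..1]=01010 (head:  ^)
Head positions at steps 0..2: starting at -2, distinct positions visited = {-2, -1} -> 2 position(s)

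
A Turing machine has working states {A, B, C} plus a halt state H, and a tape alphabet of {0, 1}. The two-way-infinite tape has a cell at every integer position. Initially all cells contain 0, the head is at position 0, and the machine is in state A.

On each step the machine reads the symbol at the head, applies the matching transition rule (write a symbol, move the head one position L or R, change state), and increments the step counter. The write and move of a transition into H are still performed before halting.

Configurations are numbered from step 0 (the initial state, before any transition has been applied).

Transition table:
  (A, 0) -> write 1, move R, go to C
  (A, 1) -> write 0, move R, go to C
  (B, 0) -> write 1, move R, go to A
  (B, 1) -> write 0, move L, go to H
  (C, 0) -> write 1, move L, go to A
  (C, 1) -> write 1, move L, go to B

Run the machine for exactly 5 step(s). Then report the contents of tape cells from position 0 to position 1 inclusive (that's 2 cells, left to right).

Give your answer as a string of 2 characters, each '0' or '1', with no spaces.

Answer: 11

Derivation:
Step 1: in state A at pos 0, read 0 -> (A,0)->write 1,move R,goto C. Now: state=C, head=1, tape[-1..2]=0100 (head:   ^)
Step 2: in state C at pos 1, read 0 -> (C,0)->write 1,move L,goto A. Now: state=A, head=0, tape[-1..2]=0110 (head:  ^)
Step 3: in state A at pos 0, read 1 -> (A,1)->write 0,move R,goto C. Now: state=C, head=1, tape[-1..2]=0010 (head:   ^)
Step 4: in state C at pos 1, read 1 -> (C,1)->write 1,move L,goto B. Now: state=B, head=0, tape[-1..2]=0010 (head:  ^)
Step 5: in state B at pos 0, read 0 -> (B,0)->write 1,move R,goto A. Now: state=A, head=1, tape[-1..2]=0110 (head:   ^)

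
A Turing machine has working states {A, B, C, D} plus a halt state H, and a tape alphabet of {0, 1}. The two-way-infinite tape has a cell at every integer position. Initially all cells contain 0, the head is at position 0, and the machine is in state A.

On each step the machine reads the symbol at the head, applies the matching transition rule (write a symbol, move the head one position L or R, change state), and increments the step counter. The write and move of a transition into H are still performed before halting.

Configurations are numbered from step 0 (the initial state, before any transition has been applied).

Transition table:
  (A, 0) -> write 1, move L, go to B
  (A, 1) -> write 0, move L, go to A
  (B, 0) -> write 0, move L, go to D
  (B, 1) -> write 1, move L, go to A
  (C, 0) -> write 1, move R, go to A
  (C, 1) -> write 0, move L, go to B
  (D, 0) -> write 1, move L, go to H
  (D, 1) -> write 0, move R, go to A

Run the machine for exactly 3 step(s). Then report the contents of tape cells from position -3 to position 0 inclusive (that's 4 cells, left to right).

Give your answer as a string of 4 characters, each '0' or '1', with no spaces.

Answer: 0101

Derivation:
Step 1: in state A at pos 0, read 0 -> (A,0)->write 1,move L,goto B. Now: state=B, head=-1, tape[-2..1]=0010 (head:  ^)
Step 2: in state B at pos -1, read 0 -> (B,0)->write 0,move L,goto D. Now: state=D, head=-2, tape[-3..1]=00010 (head:  ^)
Step 3: in state D at pos -2, read 0 -> (D,0)->write 1,move L,goto H. Now: state=H, head=-3, tape[-4..1]=001010 (head:  ^)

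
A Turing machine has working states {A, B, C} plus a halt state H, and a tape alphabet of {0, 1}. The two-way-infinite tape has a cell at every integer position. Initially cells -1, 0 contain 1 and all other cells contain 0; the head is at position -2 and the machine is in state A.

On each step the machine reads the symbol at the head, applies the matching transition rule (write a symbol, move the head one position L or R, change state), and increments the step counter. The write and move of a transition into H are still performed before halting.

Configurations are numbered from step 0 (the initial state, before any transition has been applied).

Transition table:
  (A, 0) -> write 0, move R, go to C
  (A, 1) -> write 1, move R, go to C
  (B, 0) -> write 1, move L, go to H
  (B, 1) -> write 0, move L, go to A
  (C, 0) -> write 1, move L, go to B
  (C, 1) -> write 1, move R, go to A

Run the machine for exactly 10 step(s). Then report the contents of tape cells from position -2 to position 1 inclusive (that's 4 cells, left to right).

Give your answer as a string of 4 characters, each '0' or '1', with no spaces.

Answer: 0111

Derivation:
Step 1: in state A at pos -2, read 0 -> (A,0)->write 0,move R,goto C. Now: state=C, head=-1, tape[-3..1]=00110 (head:   ^)
Step 2: in state C at pos -1, read 1 -> (C,1)->write 1,move R,goto A. Now: state=A, head=0, tape[-3..1]=00110 (head:    ^)
Step 3: in state A at pos 0, read 1 -> (A,1)->write 1,move R,goto C. Now: state=C, head=1, tape[-3..2]=001100 (head:     ^)
Step 4: in state C at pos 1, read 0 -> (C,0)->write 1,move L,goto B. Now: state=B, head=0, tape[-3..2]=001110 (head:    ^)
Step 5: in state B at pos 0, read 1 -> (B,1)->write 0,move L,goto A. Now: state=A, head=-1, tape[-3..2]=001010 (head:   ^)
Step 6: in state A at pos -1, read 1 -> (A,1)->write 1,move R,goto C. Now: state=C, head=0, tape[-3..2]=001010 (head:    ^)
Step 7: in state C at pos 0, read 0 -> (C,0)->write 1,move L,goto B. Now: state=B, head=-1, tape[-3..2]=001110 (head:   ^)
Step 8: in state B at pos -1, read 1 -> (B,1)->write 0,move L,goto A. Now: state=A, head=-2, tape[-3..2]=000110 (head:  ^)
Step 9: in state A at pos -2, read 0 -> (A,0)->write 0,move R,goto C. Now: state=C, head=-1, tape[-3..2]=000110 (head:   ^)
Step 10: in state C at pos -1, read 0 -> (C,0)->write 1,move L,goto B. Now: state=B, head=-2, tape[-3..2]=001110 (head:  ^)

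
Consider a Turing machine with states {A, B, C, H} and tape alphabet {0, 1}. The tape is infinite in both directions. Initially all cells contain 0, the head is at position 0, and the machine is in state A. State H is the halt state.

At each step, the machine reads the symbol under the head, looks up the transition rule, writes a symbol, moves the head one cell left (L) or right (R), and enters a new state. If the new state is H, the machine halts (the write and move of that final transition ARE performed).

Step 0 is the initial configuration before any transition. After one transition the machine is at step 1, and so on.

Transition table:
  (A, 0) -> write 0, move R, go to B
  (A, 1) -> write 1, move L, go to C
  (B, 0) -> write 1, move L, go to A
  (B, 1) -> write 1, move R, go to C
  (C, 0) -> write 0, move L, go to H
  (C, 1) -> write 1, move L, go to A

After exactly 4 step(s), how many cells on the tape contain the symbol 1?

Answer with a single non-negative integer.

Step 1: in state A at pos 0, read 0 -> (A,0)->write 0,move R,goto B. Now: state=B, head=1, tape[-1..2]=0000 (head:   ^)
Step 2: in state B at pos 1, read 0 -> (B,0)->write 1,move L,goto A. Now: state=A, head=0, tape[-1..2]=0010 (head:  ^)
Step 3: in state A at pos 0, read 0 -> (A,0)->write 0,move R,goto B. Now: state=B, head=1, tape[-1..2]=0010 (head:   ^)
Step 4: in state B at pos 1, read 1 -> (B,1)->write 1,move R,goto C. Now: state=C, head=2, tape[-1..3]=00100 (head:    ^)
Cells containing 1 after step 4: {1} -> 1 cell(s)

Answer: 1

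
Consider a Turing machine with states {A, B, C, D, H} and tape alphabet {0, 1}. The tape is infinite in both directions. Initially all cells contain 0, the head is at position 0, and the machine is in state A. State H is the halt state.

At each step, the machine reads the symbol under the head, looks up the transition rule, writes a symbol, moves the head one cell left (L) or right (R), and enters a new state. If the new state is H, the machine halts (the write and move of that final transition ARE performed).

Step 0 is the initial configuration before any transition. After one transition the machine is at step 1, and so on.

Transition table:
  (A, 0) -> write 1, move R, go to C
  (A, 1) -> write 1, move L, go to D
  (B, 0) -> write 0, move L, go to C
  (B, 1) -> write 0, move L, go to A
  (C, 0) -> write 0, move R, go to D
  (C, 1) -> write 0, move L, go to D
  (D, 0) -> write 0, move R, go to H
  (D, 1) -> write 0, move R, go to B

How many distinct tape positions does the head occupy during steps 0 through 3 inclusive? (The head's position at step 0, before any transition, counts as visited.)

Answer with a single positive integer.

Answer: 4

Derivation:
Step 1: in state A at pos 0, read 0 -> (A,0)->write 1,move R,goto C. Now: state=C, head=1, tape[-1..2]=0100 (head:   ^)
Step 2: in state C at pos 1, read 0 -> (C,0)->write 0,move R,goto D. Now: state=D, head=2, tape[-1..3]=01000 (head:    ^)
Step 3: in state D at pos 2, read 0 -> (D,0)->write 0,move R,goto H. Now: state=H, head=3, tape[-1..4]=010000 (head:     ^)
Head positions at steps 0..3: starting at 0, distinct positions visited = {0, 1, 2, 3} -> 4 position(s)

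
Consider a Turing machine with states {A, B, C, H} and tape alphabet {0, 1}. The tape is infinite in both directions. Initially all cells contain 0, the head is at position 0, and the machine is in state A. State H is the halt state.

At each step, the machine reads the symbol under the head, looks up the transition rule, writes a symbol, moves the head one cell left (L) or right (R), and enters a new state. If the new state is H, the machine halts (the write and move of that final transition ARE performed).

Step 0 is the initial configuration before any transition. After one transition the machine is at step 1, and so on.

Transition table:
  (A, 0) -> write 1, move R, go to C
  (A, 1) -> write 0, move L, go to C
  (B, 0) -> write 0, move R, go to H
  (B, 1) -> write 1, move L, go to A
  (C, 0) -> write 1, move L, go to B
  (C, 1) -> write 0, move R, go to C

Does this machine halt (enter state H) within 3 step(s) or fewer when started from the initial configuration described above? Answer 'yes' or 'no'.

Answer: no

Derivation:
Step 1: in state A at pos 0, read 0 -> (A,0)->write 1,move R,goto C. Now: state=C, head=1, tape[-1..2]=0100 (head:   ^)
Step 2: in state C at pos 1, read 0 -> (C,0)->write 1,move L,goto B. Now: state=B, head=0, tape[-1..2]=0110 (head:  ^)
Step 3: in state B at pos 0, read 1 -> (B,1)->write 1,move L,goto A. Now: state=A, head=-1, tape[-2..2]=00110 (head:  ^)
After 3 step(s): state = A (not H) -> not halted within 3 -> no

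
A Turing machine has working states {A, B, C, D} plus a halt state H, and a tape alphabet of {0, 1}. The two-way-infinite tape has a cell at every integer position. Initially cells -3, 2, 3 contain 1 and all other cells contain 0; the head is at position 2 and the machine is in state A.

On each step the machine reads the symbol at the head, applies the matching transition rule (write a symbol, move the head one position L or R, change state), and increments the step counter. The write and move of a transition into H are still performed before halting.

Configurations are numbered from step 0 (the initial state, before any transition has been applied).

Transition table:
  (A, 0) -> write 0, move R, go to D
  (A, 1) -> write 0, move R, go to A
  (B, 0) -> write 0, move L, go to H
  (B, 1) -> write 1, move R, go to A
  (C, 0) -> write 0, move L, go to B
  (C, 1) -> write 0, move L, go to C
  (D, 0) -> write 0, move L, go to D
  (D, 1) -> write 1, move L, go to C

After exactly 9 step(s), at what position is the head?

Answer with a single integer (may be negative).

Step 1: in state A at pos 2, read 1 -> (A,1)->write 0,move R,goto A. Now: state=A, head=3, tape[-4..4]=010000010 (head:        ^)
Step 2: in state A at pos 3, read 1 -> (A,1)->write 0,move R,goto A. Now: state=A, head=4, tape[-4..5]=0100000000 (head:         ^)
Step 3: in state A at pos 4, read 0 -> (A,0)->write 0,move R,goto D. Now: state=D, head=5, tape[-4..6]=01000000000 (head:          ^)
Step 4: in state D at pos 5, read 0 -> (D,0)->write 0,move L,goto D. Now: state=D, head=4, tape[-4..6]=01000000000 (head:         ^)
Step 5: in state D at pos 4, read 0 -> (D,0)->write 0,move L,goto D. Now: state=D, head=3, tape[-4..6]=01000000000 (head:        ^)
Step 6: in state D at pos 3, read 0 -> (D,0)->write 0,move L,goto D. Now: state=D, head=2, tape[-4..6]=01000000000 (head:       ^)
Step 7: in state D at pos 2, read 0 -> (D,0)->write 0,move L,goto D. Now: state=D, head=1, tape[-4..6]=01000000000 (head:      ^)
Step 8: in state D at pos 1, read 0 -> (D,0)->write 0,move L,goto D. Now: state=D, head=0, tape[-4..6]=01000000000 (head:     ^)
Step 9: in state D at pos 0, read 0 -> (D,0)->write 0,move L,goto D. Now: state=D, head=-1, tape[-4..6]=01000000000 (head:    ^)

Answer: -1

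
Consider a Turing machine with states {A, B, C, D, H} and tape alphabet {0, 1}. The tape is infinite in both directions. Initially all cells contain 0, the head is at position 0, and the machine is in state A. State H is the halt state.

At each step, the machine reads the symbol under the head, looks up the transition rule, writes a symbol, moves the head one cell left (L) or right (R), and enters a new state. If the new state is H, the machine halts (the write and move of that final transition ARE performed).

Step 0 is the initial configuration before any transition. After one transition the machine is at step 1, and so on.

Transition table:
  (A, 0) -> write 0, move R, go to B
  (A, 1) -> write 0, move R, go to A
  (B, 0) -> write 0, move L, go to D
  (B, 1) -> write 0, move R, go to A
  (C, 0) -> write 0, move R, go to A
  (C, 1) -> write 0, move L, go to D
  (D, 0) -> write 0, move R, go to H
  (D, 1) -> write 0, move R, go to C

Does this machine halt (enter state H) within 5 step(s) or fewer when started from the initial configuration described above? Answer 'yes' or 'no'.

Step 1: in state A at pos 0, read 0 -> (A,0)->write 0,move R,goto B. Now: state=B, head=1, tape[-1..2]=0000 (head:   ^)
Step 2: in state B at pos 1, read 0 -> (B,0)->write 0,move L,goto D. Now: state=D, head=0, tape[-1..2]=0000 (head:  ^)
Step 3: in state D at pos 0, read 0 -> (D,0)->write 0,move R,goto H. Now: state=H, head=1, tape[-1..2]=0000 (head:   ^)
State H reached at step 3; 3 <= 5 -> yes

Answer: yes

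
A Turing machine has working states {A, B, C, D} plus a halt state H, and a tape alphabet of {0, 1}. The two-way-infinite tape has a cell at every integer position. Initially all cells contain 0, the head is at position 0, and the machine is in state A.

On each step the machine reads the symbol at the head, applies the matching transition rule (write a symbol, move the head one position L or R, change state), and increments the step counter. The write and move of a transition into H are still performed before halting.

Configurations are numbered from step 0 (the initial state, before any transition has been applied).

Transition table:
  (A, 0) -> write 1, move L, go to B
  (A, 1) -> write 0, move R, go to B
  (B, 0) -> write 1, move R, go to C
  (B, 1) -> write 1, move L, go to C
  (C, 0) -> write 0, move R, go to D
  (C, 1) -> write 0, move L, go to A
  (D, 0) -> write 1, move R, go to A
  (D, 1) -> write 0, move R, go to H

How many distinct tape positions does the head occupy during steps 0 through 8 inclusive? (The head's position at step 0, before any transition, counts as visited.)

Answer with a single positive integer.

Step 1: in state A at pos 0, read 0 -> (A,0)->write 1,move L,goto B. Now: state=B, head=-1, tape[-2..1]=0010 (head:  ^)
Step 2: in state B at pos -1, read 0 -> (B,0)->write 1,move R,goto C. Now: state=C, head=0, tape[-2..1]=0110 (head:   ^)
Step 3: in state C at pos 0, read 1 -> (C,1)->write 0,move L,goto A. Now: state=A, head=-1, tape[-2..1]=0100 (head:  ^)
Step 4: in state A at pos -1, read 1 -> (A,1)->write 0,move R,goto B. Now: state=B, head=0, tape[-2..1]=0000 (head:   ^)
Step 5: in state B at pos 0, read 0 -> (B,0)->write 1,move R,goto C. Now: state=C, head=1, tape[-2..2]=00100 (head:    ^)
Step 6: in state C at pos 1, read 0 -> (C,0)->write 0,move R,goto D. Now: state=D, head=2, tape[-2..3]=001000 (head:     ^)
Step 7: in state D at pos 2, read 0 -> (D,0)->write 1,move R,goto A. Now: state=A, head=3, tape[-2..4]=0010100 (head:      ^)
Step 8: in state A at pos 3, read 0 -> (A,0)->write 1,move L,goto B. Now: state=B, head=2, tape[-2..4]=0010110 (head:     ^)
Head positions at steps 0..8: starting at 0, distinct positions visited = {-1, 0, 1, 2, 3} -> 5 position(s)

Answer: 5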